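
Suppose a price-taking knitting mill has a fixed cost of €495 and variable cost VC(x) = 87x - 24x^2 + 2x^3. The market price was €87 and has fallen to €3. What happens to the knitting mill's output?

MC = 87 - 48x + 6x^2; the shutdown threshold is min AVC = €15 (at x = 6).
With P = €87 above the shutdown price, P = MC gives x = 8.
At P = €3 < min AVC = €15, price no longer covers variable cost at any output, so the firm shuts down: x = 0.

Output falls from 8 to 0 (the firm shuts down)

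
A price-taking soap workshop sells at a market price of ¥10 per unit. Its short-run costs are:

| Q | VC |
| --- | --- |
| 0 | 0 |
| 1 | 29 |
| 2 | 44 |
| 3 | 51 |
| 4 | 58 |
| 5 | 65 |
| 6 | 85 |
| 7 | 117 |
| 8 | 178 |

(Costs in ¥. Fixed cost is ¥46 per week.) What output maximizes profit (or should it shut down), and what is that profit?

Compute π = P·Q − TC at each output: Q=0: -46; Q=1: -65; Q=2: -70; Q=3: -67; Q=4: -64; Q=5: -61; Q=6: -71; Q=7: -93; Q=8: -144.
Profit is highest at Q = 0. Equivalently, the lowest AVC in the table is 65/5 ≈ ¥13 at Q = 5, and P = ¥10 falls below it — price never covers variable cost, so the firm shuts down and loses only its fixed cost.

Q = 0 (shut down); profit = -¥46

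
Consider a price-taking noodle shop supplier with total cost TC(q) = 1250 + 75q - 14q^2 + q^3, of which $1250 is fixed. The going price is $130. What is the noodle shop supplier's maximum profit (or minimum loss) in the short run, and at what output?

Profit = -$282 at q = 11

AVC = 75 - 14q + q^2; min AVC = $26 at q = 7. Since P = $130 ≥ min AVC, the firm produces.
With MC = 75 - 28q + 3q^2, P = MC on the upward-sloping part at q* = 11.
TR = 130·11 = 1430. TC = 1250 + 462 = 1712. Profit = 1430 − 1712 = -$282.
That loss of $282 beats the $1250 the firm would lose by shutting down; producing recovers $968 of fixed cost.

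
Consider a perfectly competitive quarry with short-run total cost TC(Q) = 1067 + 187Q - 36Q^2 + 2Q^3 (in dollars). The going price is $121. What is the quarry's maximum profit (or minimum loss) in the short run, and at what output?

Profit = -$99 at Q = 11

AVC = 187 - 36Q + 2Q^2; min AVC = $25 at Q = 9. Since P = $121 ≥ min AVC, the firm produces.
MC = 187 - 72Q + 6Q^2. Setting P = MC and taking the root on the rising branch gives Q* = 11.
TR = 121·11 = 1331. TC = 1067 + 363 = 1430. Profit = 1331 − 1430 = -$99.
That loss of $99 beats the $1067 the firm would lose by shutting down; producing recovers $968 of fixed cost.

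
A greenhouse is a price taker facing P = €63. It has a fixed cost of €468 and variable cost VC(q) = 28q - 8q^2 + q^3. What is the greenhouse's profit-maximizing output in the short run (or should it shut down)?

Variable cost is VC = 28q - 8q^2 + q^3, so AVC = VC/q = 28 - 8q + q^2 and MC = dTC/dq = 28 - 16q + 3q^2.
AVC hits its minimum where MC = AVC, at q = 4, giving min AVC = 28 - 8·4 + 4^2 = €12.
Since P = €63 ≥ min AVC = €12, price covers variable cost and the firm should produce.
P = MC gives -35 - 16q + 3q^2 = 0, with roots -5/3 and 7. Take the larger (rising MC): q* = 7.
Check: AVC at q = 7 is €21 ≤ P, so revenue covers variable cost.
Profit = P·q − TC = 63·7 − 615 = -€174, a loss, but smaller than the €468 fixed cost the firm would lose by shutting down.

Produce at q = 7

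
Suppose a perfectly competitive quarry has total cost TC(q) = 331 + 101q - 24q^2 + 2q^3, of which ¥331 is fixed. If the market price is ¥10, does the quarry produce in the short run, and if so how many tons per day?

Shut down

Variable cost is VC = 101q - 24q^2 + 2q^3, so AVC = VC/q = 101 - 24q + 2q^2 and MC = dTC/dq = 101 - 48q + 6q^2.
The AVC parabola has its vertex at q = 24/4 = 6, where AVC = 101 - 24·6 + 2·6^2 = ¥29.
Since P = ¥10 < min AVC = ¥29, price fails to cover variable cost at any output.
Shutting down limits the loss to fixed cost, ¥331.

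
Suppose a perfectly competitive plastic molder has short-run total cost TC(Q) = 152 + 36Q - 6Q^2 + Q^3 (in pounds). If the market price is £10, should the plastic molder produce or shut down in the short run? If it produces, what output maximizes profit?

Strip out fixed cost: VC = 36Q - 6Q^2 + Q^3. Then AVC = 36 - 6Q + Q^2 and MC = 36 - 12Q + 3Q^2.
AVC hits its minimum where MC = AVC, at Q = 3, giving min AVC = 36 - 6·3 + 3^2 = £27.
P = £10 lies below min AVC = £27; no output level covers variable cost.
Shutting down limits the loss to fixed cost, £152.

Shut down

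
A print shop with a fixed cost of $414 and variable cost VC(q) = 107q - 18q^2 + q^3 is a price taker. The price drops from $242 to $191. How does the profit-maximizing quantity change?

Output falls from 15 to 14

MC = 107 - 36q + 3q^2; the shutdown threshold is min AVC = $26 (at q = 9).
With P = $242 above the shutdown price, P = MC gives q = 15.
At P = $191 ≥ min AVC, set P = MC: q = 14. The firm stays open but cuts output.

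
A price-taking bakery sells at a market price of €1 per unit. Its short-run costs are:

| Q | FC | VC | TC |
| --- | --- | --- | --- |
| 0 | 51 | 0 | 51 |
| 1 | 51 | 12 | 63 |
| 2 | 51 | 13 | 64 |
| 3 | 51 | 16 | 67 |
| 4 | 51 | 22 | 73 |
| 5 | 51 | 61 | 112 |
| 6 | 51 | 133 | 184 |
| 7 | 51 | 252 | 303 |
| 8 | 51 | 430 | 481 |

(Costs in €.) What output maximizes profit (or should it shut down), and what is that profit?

Q = 0 (shut down); profit = -€51

Tabulate TR − TC: Q=0: -51; Q=1: -62; Q=2: -62; Q=3: -64; Q=4: -69; Q=5: -107; Q=6: -178; Q=7: -296; Q=8: -473.
Profit is highest at Q = 0. Equivalently, the lowest AVC in the table is 16/3 ≈ €5.33 at Q = 3, and P = €1 falls below it — price never covers variable cost, so the firm shuts down and loses only its fixed cost.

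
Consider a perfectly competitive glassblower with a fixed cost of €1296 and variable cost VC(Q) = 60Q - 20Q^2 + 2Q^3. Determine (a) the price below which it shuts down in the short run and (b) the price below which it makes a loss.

Shutdown price = €10; break-even price = €186

AVC = 60 - 20Q + 2Q^2; minimized at Q = 5, giving min AVC = €10. That is the shutdown price.
ATC = 1296/Q + 60 - 20Q + 2Q^2. Setting dATC/dQ = −1296/Q^2 − 20 + 4Q = 0 gives Q = 9 (since 4·9^3 − 20·9^2 = 1296).
min ATC = 1296/9 + 60 − 20·9 + 2·9^2 = €186. That is the break-even price.
Between these two prices the firm operates at a loss; above €186 it earns a profit.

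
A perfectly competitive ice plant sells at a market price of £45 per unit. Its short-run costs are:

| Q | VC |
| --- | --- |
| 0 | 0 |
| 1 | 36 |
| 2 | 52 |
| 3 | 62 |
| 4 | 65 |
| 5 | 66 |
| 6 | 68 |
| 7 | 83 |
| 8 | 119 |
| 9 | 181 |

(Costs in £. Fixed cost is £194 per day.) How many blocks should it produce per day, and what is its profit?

Tabulate TR − TC: Q=0: -194; Q=1: -185; Q=2: -156; Q=3: -121; Q=4: -79; Q=5: -35; Q=6: 8; Q=7: 38; Q=8: 47; Q=9: 30.
Profit is maximized at Q = 8. AVC there is 119/8 = £14.88 ≤ P, so producing beats shutting down (which would give -£194).

Q = 8; profit = £47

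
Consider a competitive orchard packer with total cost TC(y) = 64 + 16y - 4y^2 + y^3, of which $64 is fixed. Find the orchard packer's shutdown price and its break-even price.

Shutdown price = $12; break-even price = $32

AVC = 16 - 4y + y^2; minimized at y = 2, giving min AVC = $12. That is the shutdown price.
ATC = 64/y + 16 - 4y + y^2. Setting dATC/dy = −64/y^2 − 4 + 2y = 0 gives y = 4 (since 2·4^3 − 4·4^2 = 64).
min ATC = 64/4 + 16 − 4·4 + 4^2 = $32. That is the break-even price.
Between these two prices the firm operates at a loss; above $32 it earns a profit.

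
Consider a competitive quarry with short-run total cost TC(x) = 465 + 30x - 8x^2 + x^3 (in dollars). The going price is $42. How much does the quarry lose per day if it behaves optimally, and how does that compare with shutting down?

Profit = -$321 at x = 6

AVC = 30 - 8x + x^2 has its minimum $14 at x = 4; price $42 clears that bar, so the firm operates.
With MC = 30 - 16x + 3x^2, P = MC on the upward-sloping part at x* = 6.
TR = 42·6 = 252. TC = 465 + 108 = 573. Profit = 252 − 573 = -$321.
Shutting down would mean losing the fixed cost of $465, so operating at a loss of $321 is better by $144.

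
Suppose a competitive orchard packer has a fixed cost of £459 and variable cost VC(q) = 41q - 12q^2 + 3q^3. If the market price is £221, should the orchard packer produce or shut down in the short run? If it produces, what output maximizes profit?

Produce at q = 6

From TC, MC = TC'(q) = 41 - 24q + 9q^2 and AVC = VC/q = 41 - 12q + 3q^2.
The AVC parabola has its vertex at q = 12/6 = 2, where AVC = 41 - 12·2 + 3·2^2 = £29.
Because £221 ≥ £29, revenue can cover variable cost; the firm operates.
P = MC gives -180 - 24q + 9q^2 = 0, with roots -10/3 and 6. Take the larger (rising MC): q* = 6.
Check: AVC at q = 6 is £77 ≤ P, so revenue covers variable cost.
Profit = P·q − TC = 221·6 − 921 = £405.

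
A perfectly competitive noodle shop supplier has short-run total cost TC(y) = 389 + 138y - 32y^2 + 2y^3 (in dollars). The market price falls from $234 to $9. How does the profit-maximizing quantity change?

Output falls from 12 to 0 (the firm shuts down)

AVC = 138 - 32y + 2y^2, minimized at y = 8 where min AVC = $10. MC = 138 - 64y + 6y^2.
With P = $234 above the shutdown price, P = MC gives y = 12.
At P = $9 < min AVC = $10, price no longer covers variable cost at any output, so the firm shuts down: y = 0.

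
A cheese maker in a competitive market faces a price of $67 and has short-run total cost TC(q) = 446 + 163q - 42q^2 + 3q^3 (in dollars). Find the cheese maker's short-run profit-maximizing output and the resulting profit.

Profit = -$62 at q = 8

AVC = 163 - 42q + 3q^2 has its minimum $16 at q = 7; price $67 clears that bar, so the firm operates.
MC = 163 - 84q + 9q^2. Setting P = MC and taking the root on the rising branch gives q* = 8.
TR = 67·8 = 536. TC = 446 + 152 = 598. Profit = 536 − 598 = -$62.
That loss of $62 beats the $446 the firm would lose by shutting down; producing recovers $384 of fixed cost.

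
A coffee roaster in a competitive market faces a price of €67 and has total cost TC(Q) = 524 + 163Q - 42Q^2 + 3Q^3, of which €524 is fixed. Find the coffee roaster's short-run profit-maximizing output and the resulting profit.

AVC = 163 - 42Q + 3Q^2; min AVC = €16 at Q = 7. Since P = €67 ≥ min AVC, the firm produces.
With MC = 163 - 84Q + 9Q^2, P = MC on the upward-sloping part at Q* = 8.
TR = 67·8 = 536. TC = 524 + 152 = 676. Profit = 536 − 676 = -€140.
That loss of €140 beats the €524 the firm would lose by shutting down; producing recovers €384 of fixed cost.

Profit = -€140 at Q = 8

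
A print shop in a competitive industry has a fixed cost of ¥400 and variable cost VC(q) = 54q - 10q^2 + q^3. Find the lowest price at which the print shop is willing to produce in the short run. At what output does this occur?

Short-run supply begins at min AVC. From VC = 54q - 10q^2 + q^3, AVC = 54 - 10q + q^2.
At the minimum of AVC, MC = AVC. MC = 54 - 20q + 3q^2; setting MC = AVC gives 2q^2 - 10q = 0, so q = 5. min AVC = 29.
The firm shuts down for any P below ¥29.

¥29 per unit, at q = 5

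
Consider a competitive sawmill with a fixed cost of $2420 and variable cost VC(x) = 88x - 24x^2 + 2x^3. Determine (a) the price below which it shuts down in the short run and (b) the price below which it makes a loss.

Shutdown price = $16; break-even price = $286

Shutdown price = min AVC. AVC = 88 - 24x + 2x^2, with vertex at x = 6 and minimum $16.
ATC = 2420/x + 88 - 24x + 2x^2. Setting dATC/dx = −2420/x^2 − 24 + 4x = 0 gives x = 11 (since 4·11^3 − 24·11^2 = 2420).
min ATC = 2420/11 + 88 − 24·11 + 2·11^2 = $286. That is the break-even price.
Between these two prices the firm operates at a loss; above $286 it earns a profit.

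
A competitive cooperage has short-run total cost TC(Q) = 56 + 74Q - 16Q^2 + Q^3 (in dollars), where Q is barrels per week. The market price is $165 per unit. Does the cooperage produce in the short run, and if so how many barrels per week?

From TC, MC = TC'(Q) = 74 - 32Q + 3Q^2 and AVC = VC/Q = 74 - 16Q + Q^2.
The AVC parabola has its vertex at Q = 16/2 = 8, where AVC = 74 - 16·8 + 8^2 = $10.
Since P = $165 ≥ min AVC = $10, price covers variable cost and the firm should produce.
P = MC gives -91 - 32Q + 3Q^2 = 0, with roots -7/3 and 13. Take the larger (rising MC): Q* = 13.
Check: AVC at Q = 13 is $35 ≤ P, so revenue covers variable cost.
Profit = P·Q − TC = 165·13 − 511 = $1634.

Produce at Q = 13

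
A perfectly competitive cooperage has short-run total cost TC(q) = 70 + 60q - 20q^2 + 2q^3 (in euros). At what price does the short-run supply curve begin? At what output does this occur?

The shutdown price is the minimum of AVC. VC = 60q - 20q^2 + 2q^3, so AVC = 60 - 20q + 2q^2.
dAVC/dq = -20 + 4q = 0 gives q = 5. min AVC = 60 - 20·5 + 2·5^2 = 10.
So the shutdown price is €10.

€10 per unit, at q = 5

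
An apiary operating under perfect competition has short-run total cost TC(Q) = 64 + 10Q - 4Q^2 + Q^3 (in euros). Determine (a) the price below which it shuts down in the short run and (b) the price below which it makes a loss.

Shutdown price = €6; break-even price = €26

Shutdown price = min AVC. AVC = 10 - 4Q + Q^2, with vertex at Q = 2 and minimum €6.
ATC = 64/Q + 10 - 4Q + Q^2. Setting dATC/dQ = −64/Q^2 − 4 + 2Q = 0 gives Q = 4 (since 2·4^3 − 4·4^2 = 64).
min ATC = 64/4 + 10 − 4·4 + 4^2 = €26. That is the break-even price.
For €6 ≤ P < €26 the firm produces at a loss; below €6 it shuts down.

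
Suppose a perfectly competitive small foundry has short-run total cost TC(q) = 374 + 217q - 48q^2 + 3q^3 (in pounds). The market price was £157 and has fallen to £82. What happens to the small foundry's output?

Output falls from 10 to 9

MC = 217 - 96q + 9q^2; the shutdown threshold is min AVC = £25 (at q = 8).
With P = £157 above the shutdown price, P = MC gives q = 10.
At P = £82 ≥ min AVC, set P = MC: q = 9. The firm stays open but cuts output.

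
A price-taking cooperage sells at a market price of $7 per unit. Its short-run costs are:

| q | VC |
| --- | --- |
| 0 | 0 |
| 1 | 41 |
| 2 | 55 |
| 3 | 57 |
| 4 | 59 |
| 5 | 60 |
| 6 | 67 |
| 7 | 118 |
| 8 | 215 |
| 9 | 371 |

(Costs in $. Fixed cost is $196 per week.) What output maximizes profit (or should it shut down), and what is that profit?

q = 0 (shut down); profit = -$196

Profit at each row (π = 7q − TC): q=0: -196; q=1: -230; q=2: -237; q=3: -232; q=4: -227; q=5: -221; q=6: -221; q=7: -265; q=8: -355; q=9: -504.
Profit is highest at q = 0. Equivalently, the lowest AVC in the table is 67/6 ≈ $11.17 at q = 6, and P = $7 falls below it — price never covers variable cost, so the firm shuts down and loses only its fixed cost.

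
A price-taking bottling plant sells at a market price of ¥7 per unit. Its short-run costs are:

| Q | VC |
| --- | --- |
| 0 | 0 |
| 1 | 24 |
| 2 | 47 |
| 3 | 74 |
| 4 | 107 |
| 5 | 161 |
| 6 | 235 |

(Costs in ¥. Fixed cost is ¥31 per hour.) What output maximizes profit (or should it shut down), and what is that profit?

Q = 0 (shut down); profit = -¥31

Profit at each row (π = 7Q − TC): Q=0: -31; Q=1: -48; Q=2: -64; Q=3: -84; Q=4: -110; Q=5: -157; Q=6: -224.
Profit is highest at Q = 0. Equivalently, the lowest AVC in the table is 47/2 ≈ ¥23.50 at Q = 2, and P = ¥7 falls below it — price never covers variable cost, so the firm shuts down and loses only its fixed cost.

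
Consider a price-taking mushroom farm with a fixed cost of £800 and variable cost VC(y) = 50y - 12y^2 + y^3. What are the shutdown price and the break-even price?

Shutdown price = min AVC. AVC = 50 - 12y + y^2, with vertex at y = 6 and minimum £14.
ATC = 800/y + 50 - 12y + y^2. Setting dATC/dy = −800/y^2 − 12 + 2y = 0 gives y = 10 (since 2·10^3 − 12·10^2 = 800).
min ATC = 800/10 + 50 − 12·10 + 10^2 = £110. That is the break-even price.
Between these two prices the firm operates at a loss; above £110 it earns a profit.

Shutdown price = £14; break-even price = £110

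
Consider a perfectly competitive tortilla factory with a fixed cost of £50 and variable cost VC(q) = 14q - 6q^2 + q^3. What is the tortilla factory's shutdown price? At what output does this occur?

The firm shuts down when price falls below the minimum of average variable cost. AVC = VC/q = 14 - 6q + q^2.
At the minimum of AVC, MC = AVC. MC = 14 - 12q + 3q^2; setting MC = AVC gives 2q^2 - 6q = 0, so q = 3. min AVC = 5.
So the shutdown price is £5.

£5 per unit, at q = 3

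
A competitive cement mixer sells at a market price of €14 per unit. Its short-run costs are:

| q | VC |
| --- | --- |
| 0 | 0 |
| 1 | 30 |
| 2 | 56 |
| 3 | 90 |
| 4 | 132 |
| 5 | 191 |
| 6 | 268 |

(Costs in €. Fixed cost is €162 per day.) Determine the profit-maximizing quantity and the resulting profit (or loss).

Profit at each row (π = 14q − TC): q=0: -162; q=1: -178; q=2: -190; q=3: -210; q=4: -238; q=5: -283; q=6: -346.
Profit is highest at q = 0. Equivalently, the lowest AVC in the table is 56/2 ≈ €28 at q = 2, and P = €14 falls below it — price never covers variable cost, so the firm shuts down and loses only its fixed cost.

q = 0 (shut down); profit = -€162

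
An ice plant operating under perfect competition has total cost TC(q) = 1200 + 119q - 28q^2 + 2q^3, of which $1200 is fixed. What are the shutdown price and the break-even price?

Shutdown price = min AVC. AVC = 119 - 28q + 2q^2, with vertex at q = 7 and minimum $21.
ATC = 1200/q + 119 - 28q + 2q^2. Setting dATC/dq = −1200/q^2 − 28 + 4q = 0 gives q = 10 (since 4·10^3 − 28·10^2 = 1200).
min ATC = 1200/10 + 119 − 28·10 + 2·10^2 = $159. That is the break-even price.
Between these two prices the firm operates at a loss; above $159 it earns a profit.

Shutdown price = $21; break-even price = $159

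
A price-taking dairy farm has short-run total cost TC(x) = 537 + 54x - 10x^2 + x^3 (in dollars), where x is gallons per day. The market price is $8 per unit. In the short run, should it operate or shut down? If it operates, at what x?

Shut down

From TC, MC = TC'(x) = 54 - 20x + 3x^2 and AVC = VC/x = 54 - 10x + x^2.
AVC is minimized where dAVC/dx = -10 + 2x = 0, at x = 5; min AVC = 54 - 10·5 + 5^2 = $29.
With P < min AVC ($8 < $29), every unit sold adds to the loss.
Shutting down limits the loss to fixed cost, $537.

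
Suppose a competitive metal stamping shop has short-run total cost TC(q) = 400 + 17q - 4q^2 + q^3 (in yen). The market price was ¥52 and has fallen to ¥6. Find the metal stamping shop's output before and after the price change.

Output falls from 5 to 0 (the firm shuts down)

AVC = 17 - 4q + q^2, minimized at q = 2 where min AVC = ¥13. MC = 17 - 8q + 3q^2.
With P = ¥52 above the shutdown price, P = MC gives q = 5.
At P = ¥6 < min AVC = ¥13, price no longer covers variable cost at any output, so the firm shuts down: q = 0.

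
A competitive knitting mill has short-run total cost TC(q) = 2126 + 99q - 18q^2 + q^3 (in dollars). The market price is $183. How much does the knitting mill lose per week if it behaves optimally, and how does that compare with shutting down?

Profit = -$166 at q = 14

AVC = 99 - 18q + q^2 has its minimum $18 at q = 9; price $183 clears that bar, so the firm operates.
With MC = 99 - 36q + 3q^2, P = MC on the upward-sloping part at q* = 14.
TR = 183·14 = 2562. TC = 2126 + 602 = 2728. Profit = 2562 − 2728 = -$166.
By producing, the firm covers all variable cost plus $1960 of fixed cost; shutting down would lose the full $2126.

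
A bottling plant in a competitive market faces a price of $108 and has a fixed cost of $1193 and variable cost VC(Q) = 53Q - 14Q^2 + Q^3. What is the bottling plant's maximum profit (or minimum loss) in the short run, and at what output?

AVC = 53 - 14Q + Q^2; min AVC = $4 at Q = 7. Since P = $108 ≥ min AVC, the firm produces.
MC = 53 - 28Q + 3Q^2. Setting P = MC and taking the root on the rising branch gives Q* = 11.
TR = 108·11 = 1188. TC = 1193 + 220 = 1413. Profit = 1188 − 1413 = -$225.
By producing, the firm covers all variable cost plus $968 of fixed cost; shutting down would lose the full $1193.

Profit = -$225 at Q = 11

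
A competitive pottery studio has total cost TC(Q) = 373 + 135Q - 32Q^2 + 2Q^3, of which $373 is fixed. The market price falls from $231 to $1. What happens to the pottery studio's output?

MC = 135 - 64Q + 6Q^2; the shutdown threshold is min AVC = $7 (at Q = 8).
With P = $231 above the shutdown price, P = MC gives Q = 12.
At P = $1 < min AVC = $7, price no longer covers variable cost at any output, so the firm shuts down: Q = 0.

Output falls from 12 to 0 (the firm shuts down)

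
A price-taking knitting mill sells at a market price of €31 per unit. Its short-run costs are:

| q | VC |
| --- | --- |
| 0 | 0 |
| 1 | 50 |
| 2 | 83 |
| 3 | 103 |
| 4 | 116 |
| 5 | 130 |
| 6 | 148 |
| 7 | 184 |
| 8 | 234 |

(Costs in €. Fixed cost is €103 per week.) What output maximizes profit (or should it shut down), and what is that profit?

q = 6; profit = -€65

Profit at each row (π = 31q − TC): q=0: -103; q=1: -122; q=2: -124; q=3: -113; q=4: -95; q=5: -78; q=6: -65; q=7: -70; q=8: -89.
Profit is maximized at q = 6. AVC there is 148/6 = €24.67 ≤ P, so producing beats shutting down (which would give -€103).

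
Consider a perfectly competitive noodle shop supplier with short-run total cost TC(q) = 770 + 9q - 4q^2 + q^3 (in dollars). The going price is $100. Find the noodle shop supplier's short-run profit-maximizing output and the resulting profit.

Profit = -$280 at q = 7

AVC = 9 - 4q + q^2; min AVC = $5 at q = 2. Since P = $100 ≥ min AVC, the firm produces.
MC = 9 - 8q + 3q^2. Setting P = MC and taking the root on the rising branch gives q* = 7.
TR = 100·7 = 700. TC = 770 + 210 = 980. Profit = 700 − 980 = -$280.
That loss of $280 beats the $770 the firm would lose by shutting down; producing recovers $490 of fixed cost.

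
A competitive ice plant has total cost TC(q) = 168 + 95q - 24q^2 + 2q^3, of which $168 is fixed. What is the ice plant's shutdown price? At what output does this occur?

Short-run supply begins at min AVC. From VC = 95q - 24q^2 + 2q^3, AVC = 95 - 24q + 2q^2.
dAVC/dq = -24 + 4q = 0 gives q = 6. min AVC = 95 - 24·6 + 2·6^2 = 23.
So the shutdown price is $23.

$23 per unit, at q = 6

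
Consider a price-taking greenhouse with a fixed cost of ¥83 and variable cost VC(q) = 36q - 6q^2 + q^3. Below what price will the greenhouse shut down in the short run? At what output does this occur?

¥27 per unit, at q = 3

The firm shuts down when price falls below the minimum of average variable cost. AVC = VC/q = 36 - 6q + q^2.
dAVC/dq = -6 + 2q = 0 gives q = 3. min AVC = 36 - 6·3 + 3^2 = 27.
The firm shuts down for any P below ¥27.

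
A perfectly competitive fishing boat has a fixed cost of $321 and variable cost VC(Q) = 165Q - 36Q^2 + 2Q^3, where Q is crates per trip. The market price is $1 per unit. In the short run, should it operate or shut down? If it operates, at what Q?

From TC, MC = TC'(Q) = 165 - 72Q + 6Q^2 and AVC = VC/Q = 165 - 36Q + 2Q^2.
AVC is minimized where dAVC/dQ = -36 + 4Q = 0, at Q = 9; min AVC = 165 - 36·9 + 2·9^2 = $3.
With P < min AVC ($1 < $3), every unit sold adds to the loss.
Best response: produce nothing and absorb the $321 fixed cost.

Shut down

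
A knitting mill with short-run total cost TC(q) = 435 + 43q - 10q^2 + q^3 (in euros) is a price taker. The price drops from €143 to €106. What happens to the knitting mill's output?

Output falls from 10 to 9

MC = 43 - 20q + 3q^2; the shutdown threshold is min AVC = €18 (at q = 5).
At P = €143 ≥ min AVC, set P = MC on the rising branch: q = 10.
At P = €106 ≥ min AVC, set P = MC: q = 9. The firm stays open but cuts output.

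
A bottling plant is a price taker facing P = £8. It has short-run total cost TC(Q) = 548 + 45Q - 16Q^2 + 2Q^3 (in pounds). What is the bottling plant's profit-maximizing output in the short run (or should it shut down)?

Shut down

Strip out fixed cost: VC = 45Q - 16Q^2 + 2Q^3. Then AVC = 45 - 16Q + 2Q^2 and MC = 45 - 32Q + 6Q^2.
AVC hits its minimum where MC = AVC, at Q = 4, giving min AVC = 45 - 16·4 + 2·4^2 = £13.
With P < min AVC (£8 < £13), every unit sold adds to the loss.
Best response: produce nothing and absorb the £548 fixed cost.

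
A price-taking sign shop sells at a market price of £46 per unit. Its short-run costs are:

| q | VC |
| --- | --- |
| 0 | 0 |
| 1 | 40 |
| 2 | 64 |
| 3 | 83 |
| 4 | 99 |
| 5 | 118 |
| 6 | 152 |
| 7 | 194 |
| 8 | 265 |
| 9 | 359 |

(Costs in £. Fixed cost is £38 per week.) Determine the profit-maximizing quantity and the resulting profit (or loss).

q = 7; profit = £90

Profit at each row (π = 46q − TC): q=0: -38; q=1: -32; q=2: -10; q=3: 17; q=4: 47; q=5: 74; q=6: 86; q=7: 90; q=8: 65; q=9: 17.
Profit is maximized at q = 7. AVC there is 194/7 = £27.71 ≤ P, so producing beats shutting down (which would give -£38).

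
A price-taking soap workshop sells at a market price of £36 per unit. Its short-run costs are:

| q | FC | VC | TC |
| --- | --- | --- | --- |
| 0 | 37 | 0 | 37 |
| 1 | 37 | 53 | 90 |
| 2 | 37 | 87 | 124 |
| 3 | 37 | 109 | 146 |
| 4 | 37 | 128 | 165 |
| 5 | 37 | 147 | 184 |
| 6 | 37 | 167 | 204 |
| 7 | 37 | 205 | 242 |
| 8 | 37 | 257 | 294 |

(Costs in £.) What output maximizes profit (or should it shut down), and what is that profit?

q = 6; profit = £12

Profit at each row (π = 36q − TC): q=0: -37; q=1: -54; q=2: -52; q=3: -38; q=4: -21; q=5: -4; q=6: 12; q=7: 10; q=8: -6.
Profit is maximized at q = 6. AVC there is 167/6 = £27.83 ≤ P, so producing beats shutting down (which would give -£37).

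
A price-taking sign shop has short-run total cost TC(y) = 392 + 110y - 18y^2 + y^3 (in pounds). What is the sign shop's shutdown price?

Short-run supply begins at min AVC. From VC = 110y - 18y^2 + y^3, AVC = 110 - 18y + y^2.
At the minimum of AVC, MC = AVC. MC = 110 - 36y + 3y^2; setting MC = AVC gives 2y^2 - 18y = 0, so y = 9. min AVC = 29.
So the shutdown price is £29.

£29 per unit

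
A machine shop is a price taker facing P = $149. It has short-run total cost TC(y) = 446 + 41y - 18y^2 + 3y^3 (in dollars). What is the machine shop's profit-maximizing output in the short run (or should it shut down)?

Produce at y = 6

Variable cost is VC = 41y - 18y^2 + 3y^3, so AVC = VC/y = 41 - 18y + 3y^2 and MC = dTC/dy = 41 - 36y + 9y^2.
AVC is minimized where dAVC/dy = -18 + 6y = 0, at y = 3; min AVC = 41 - 18·3 + 3·3^2 = $14.
Since P = $149 ≥ min AVC = $14, price covers variable cost and the firm should produce.
Set P = MC: 149 = 41 - 36y + 9y^2 → -108 - 36y + 9y^2 = 0. The roots are y = -2 and y = 6; the profit-maximizing output is on the rising part of MC, so y* = 6.
Check: AVC at y = 6 is $41 ≤ P, so revenue covers variable cost.
Profit = P·y − TC = 149·6 − 692 = $202.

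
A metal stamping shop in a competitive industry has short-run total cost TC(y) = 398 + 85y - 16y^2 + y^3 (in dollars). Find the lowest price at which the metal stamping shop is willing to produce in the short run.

The firm shuts down when price falls below the minimum of average variable cost. AVC = VC/y = 85 - 16y + y^2.
At the minimum of AVC, MC = AVC. MC = 85 - 32y + 3y^2; setting MC = AVC gives 2y^2 - 16y = 0, so y = 8. min AVC = 21.
The firm shuts down for any P below $21.

$21 per unit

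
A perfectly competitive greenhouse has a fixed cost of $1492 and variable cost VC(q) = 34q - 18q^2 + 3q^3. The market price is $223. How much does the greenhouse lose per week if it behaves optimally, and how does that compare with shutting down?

Profit = -$316 at q = 7

AVC = 34 - 18q + 3q^2; min AVC = $7 at q = 3. Since P = $223 ≥ min AVC, the firm produces.
With MC = 34 - 36q + 9q^2, P = MC on the upward-sloping part at q* = 7.
TR = 223·7 = 1561. TC = 1492 + 385 = 1877. Profit = 1561 − 1877 = -$316.
By producing, the firm covers all variable cost plus $1176 of fixed cost; shutting down would lose the full $1492.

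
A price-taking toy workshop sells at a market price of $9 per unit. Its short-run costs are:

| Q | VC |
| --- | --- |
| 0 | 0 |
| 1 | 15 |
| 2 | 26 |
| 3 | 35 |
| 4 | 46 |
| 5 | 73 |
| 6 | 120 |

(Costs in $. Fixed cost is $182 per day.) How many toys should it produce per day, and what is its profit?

Tabulate TR − TC: Q=0: -182; Q=1: -188; Q=2: -190; Q=3: -190; Q=4: -192; Q=5: -210; Q=6: -248.
Profit is highest at Q = 0. Equivalently, the lowest AVC in the table is 46/4 ≈ $11.50 at Q = 4, and P = $9 falls below it — price never covers variable cost, so the firm shuts down and loses only its fixed cost.

Q = 0 (shut down); profit = -$182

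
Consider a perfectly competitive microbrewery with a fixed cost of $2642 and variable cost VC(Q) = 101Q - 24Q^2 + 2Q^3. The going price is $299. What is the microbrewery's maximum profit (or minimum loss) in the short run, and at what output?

AVC = 101 - 24Q + 2Q^2; min AVC = $29 at Q = 6. Since P = $299 ≥ min AVC, the firm produces.
MC = 101 - 48Q + 6Q^2. Setting P = MC and taking the root on the rising branch gives Q* = 11.
TR = 299·11 = 3289. TC = 2642 + 869 = 3511. Profit = 3289 − 3511 = -$222.
Shutting down would mean losing the fixed cost of $2642, so operating at a loss of $222 is better by $2420.

Profit = -$222 at Q = 11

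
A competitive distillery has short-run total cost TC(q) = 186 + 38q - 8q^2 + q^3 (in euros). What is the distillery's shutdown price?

€22 per unit

The firm shuts down when price falls below the minimum of average variable cost. AVC = VC/q = 38 - 8q + q^2.
At the minimum of AVC, MC = AVC. MC = 38 - 16q + 3q^2; setting MC = AVC gives 2q^2 - 8q = 0, so q = 4. min AVC = 22.
The firm shuts down for any P below €22.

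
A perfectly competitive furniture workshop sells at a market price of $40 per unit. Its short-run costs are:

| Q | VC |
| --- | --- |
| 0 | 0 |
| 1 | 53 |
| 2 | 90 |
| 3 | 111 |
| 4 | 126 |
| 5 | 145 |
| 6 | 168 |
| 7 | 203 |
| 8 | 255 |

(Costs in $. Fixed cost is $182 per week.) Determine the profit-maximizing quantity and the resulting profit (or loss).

Compute π = P·Q − TC at each output: Q=0: -182; Q=1: -195; Q=2: -192; Q=3: -173; Q=4: -148; Q=5: -127; Q=6: -110; Q=7: -105; Q=8: -117.
Profit is maximized at Q = 7. AVC there is 203/7 = $29 ≤ P, so producing beats shutting down (which would give -$182).

Q = 7; profit = -$105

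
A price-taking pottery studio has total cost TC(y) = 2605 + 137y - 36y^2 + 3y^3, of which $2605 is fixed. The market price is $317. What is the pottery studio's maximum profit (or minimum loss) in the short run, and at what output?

AVC = 137 - 36y + 3y^2; min AVC = $29 at y = 6. Since P = $317 ≥ min AVC, the firm produces.
MC = 137 - 72y + 9y^2. Setting P = MC and taking the root on the rising branch gives y* = 10.
TR = 317·10 = 3170. TC = 2605 + 770 = 3375. Profit = 3170 − 3375 = -$205.
Shutting down would mean losing the fixed cost of $2605, so operating at a loss of $205 is better by $2400.

Profit = -$205 at y = 10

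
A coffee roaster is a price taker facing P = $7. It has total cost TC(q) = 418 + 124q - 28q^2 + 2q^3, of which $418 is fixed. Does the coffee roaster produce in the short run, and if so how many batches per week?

Variable cost is VC = 124q - 28q^2 + 2q^3, so AVC = VC/q = 124 - 28q + 2q^2 and MC = dTC/dq = 124 - 56q + 6q^2.
AVC hits its minimum where MC = AVC, at q = 7, giving min AVC = 124 - 28·7 + 2·7^2 = $26.
Since P = $7 < min AVC = $26, price fails to cover variable cost at any output.
Shutting down limits the loss to fixed cost, $418.

Shut down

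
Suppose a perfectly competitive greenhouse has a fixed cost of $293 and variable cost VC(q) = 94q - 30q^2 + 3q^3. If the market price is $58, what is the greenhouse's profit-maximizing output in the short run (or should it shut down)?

Variable cost is VC = 94q - 30q^2 + 3q^3, so AVC = VC/q = 94 - 30q + 3q^2 and MC = dTC/dq = 94 - 60q + 9q^2.
AVC hits its minimum where MC = AVC, at q = 5, giving min AVC = 94 - 30·5 + 3·5^2 = $19.
Because $58 ≥ $19, revenue can cover variable cost; the firm operates.
Solving P = MC: 36 - 60q + 9q^2 = 0 ⇒ q = 2/3 or 6. On the upward-sloping branch, q* = 6.
Check: AVC at q = 6 is $22 ≤ P, so revenue covers variable cost.
Profit = P·q − TC = 58·6 − 425 = -$77, a loss, but smaller than the $293 fixed cost the firm would lose by shutting down.

Produce at q = 6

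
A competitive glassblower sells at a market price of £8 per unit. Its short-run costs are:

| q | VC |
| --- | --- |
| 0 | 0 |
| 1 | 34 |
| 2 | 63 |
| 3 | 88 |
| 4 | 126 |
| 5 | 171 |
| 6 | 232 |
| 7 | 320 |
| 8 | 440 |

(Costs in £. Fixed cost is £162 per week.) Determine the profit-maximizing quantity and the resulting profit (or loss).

q = 0 (shut down); profit = -£162

Profit at each row (π = 8q − TC): q=0: -162; q=1: -188; q=2: -209; q=3: -226; q=4: -256; q=5: -293; q=6: -346; q=7: -426; q=8: -538.
Profit is highest at q = 0. Equivalently, the lowest AVC in the table is 88/3 ≈ £29.33 at q = 3, and P = £8 falls below it — price never covers variable cost, so the firm shuts down and loses only its fixed cost.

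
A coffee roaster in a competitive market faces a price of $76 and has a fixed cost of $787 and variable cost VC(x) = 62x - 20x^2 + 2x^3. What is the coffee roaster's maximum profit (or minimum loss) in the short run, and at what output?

AVC = 62 - 20x + 2x^2 has its minimum $12 at x = 5; price $76 clears that bar, so the firm operates.
MC = 62 - 40x + 6x^2. Setting P = MC and taking the root on the rising branch gives x* = 7.
TR = 76·7 = 532. TC = 787 + 140 = 927. Profit = 532 − 927 = -$395.
By producing, the firm covers all variable cost plus $392 of fixed cost; shutting down would lose the full $787.

Profit = -$395 at x = 7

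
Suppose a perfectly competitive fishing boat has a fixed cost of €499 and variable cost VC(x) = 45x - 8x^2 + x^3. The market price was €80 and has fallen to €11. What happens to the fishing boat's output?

AVC = 45 - 8x + x^2, minimized at x = 4 where min AVC = €29. MC = 45 - 16x + 3x^2.
With P = €80 above the shutdown price, P = MC gives x = 7.
At P = €11 < min AVC = €29, price no longer covers variable cost at any output, so the firm shuts down: x = 0.

Output falls from 7 to 0 (the firm shuts down)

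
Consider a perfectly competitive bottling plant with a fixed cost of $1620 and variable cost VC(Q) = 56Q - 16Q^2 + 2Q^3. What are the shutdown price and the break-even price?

AVC = 56 - 16Q + 2Q^2; minimized at Q = 4, giving min AVC = $24. That is the shutdown price.
ATC = 1620/Q + 56 - 16Q + 2Q^2. Setting dATC/dQ = −1620/Q^2 − 16 + 4Q = 0 gives Q = 9 (since 4·9^3 − 16·9^2 = 1620).
min ATC = 1620/9 + 56 − 16·9 + 2·9^2 = $254. That is the break-even price.
For $24 ≤ P < $254 the firm produces at a loss; below $24 it shuts down.

Shutdown price = $24; break-even price = $254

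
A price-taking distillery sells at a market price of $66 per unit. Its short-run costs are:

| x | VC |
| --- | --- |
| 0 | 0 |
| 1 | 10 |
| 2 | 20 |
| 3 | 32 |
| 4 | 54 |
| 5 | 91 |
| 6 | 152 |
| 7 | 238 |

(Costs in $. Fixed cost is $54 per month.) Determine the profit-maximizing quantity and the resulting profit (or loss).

Compute π = P·x − TC at each output: x=0: -54; x=1: 2; x=2: 58; x=3: 112; x=4: 156; x=5: 185; x=6: 190; x=7: 170.
Profit is maximized at x = 6. AVC there is 152/6 = $25.33 ≤ P, so producing beats shutting down (which would give -$54).

x = 6; profit = $190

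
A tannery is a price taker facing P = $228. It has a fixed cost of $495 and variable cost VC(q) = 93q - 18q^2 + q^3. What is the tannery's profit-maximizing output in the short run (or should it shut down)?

Produce at q = 15

Variable cost is VC = 93q - 18q^2 + q^3, so AVC = VC/q = 93 - 18q + q^2 and MC = dTC/dq = 93 - 36q + 3q^2.
AVC is minimized where dAVC/dq = -18 + 2q = 0, at q = 9; min AVC = 93 - 18·9 + 9^2 = $12.
P = $228 exceeds min AVC = $12, so the firm stays open.
P = MC gives -135 - 36q + 3q^2 = 0, with roots -3 and 15. Take the larger (rising MC): q* = 15.
Check: AVC at q = 15 is $48 ≤ P, so revenue covers variable cost.
Profit = P·q − TC = 228·15 − 1215 = $2205.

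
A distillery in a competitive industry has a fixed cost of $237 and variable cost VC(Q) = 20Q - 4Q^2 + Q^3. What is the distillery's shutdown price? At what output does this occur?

$16 per unit, at Q = 2

The firm shuts down when price falls below the minimum of average variable cost. AVC = VC/Q = 20 - 4Q + Q^2.
At the minimum of AVC, MC = AVC. MC = 20 - 8Q + 3Q^2; setting MC = AVC gives 2Q^2 - 4Q = 0, so Q = 2. min AVC = 16.
The firm shuts down for any P below $16.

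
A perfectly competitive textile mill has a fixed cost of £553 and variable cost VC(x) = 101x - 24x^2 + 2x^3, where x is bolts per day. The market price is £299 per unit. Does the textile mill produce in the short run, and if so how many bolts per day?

Produce at x = 11

From TC, MC = TC'(x) = 101 - 48x + 6x^2 and AVC = VC/x = 101 - 24x + 2x^2.
The AVC parabola has its vertex at x = 24/4 = 6, where AVC = 101 - 24·6 + 2·6^2 = £29.
P = £299 exceeds min AVC = £29, so the firm stays open.
Set P = MC: 299 = 101 - 48x + 6x^2 → -198 - 48x + 6x^2 = 0. The roots are x = -3 and x = 11; the profit-maximizing output is on the rising part of MC, so x* = 11.
Check: AVC at x = 11 is £79 ≤ P, so revenue covers variable cost.
Profit = P·x − TC = 299·11 − 1422 = £1867.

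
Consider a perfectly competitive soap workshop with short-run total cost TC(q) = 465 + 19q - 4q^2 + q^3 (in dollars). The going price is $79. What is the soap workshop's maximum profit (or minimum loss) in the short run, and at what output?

Profit = -$177 at q = 6

AVC = 19 - 4q + q^2; min AVC = $15 at q = 2. Since P = $79 ≥ min AVC, the firm produces.
With MC = 19 - 8q + 3q^2, P = MC on the upward-sloping part at q* = 6.
TR = 79·6 = 474. TC = 465 + 186 = 651. Profit = 474 − 651 = -$177.
By producing, the firm covers all variable cost plus $288 of fixed cost; shutting down would lose the full $465.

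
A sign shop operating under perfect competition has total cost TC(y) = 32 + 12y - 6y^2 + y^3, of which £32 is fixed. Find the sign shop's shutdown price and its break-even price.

AVC = 12 - 6y + y^2; minimized at y = 3, giving min AVC = £3. That is the shutdown price.
ATC = 32/y + 12 - 6y + y^2. Setting dATC/dy = −32/y^2 − 6 + 2y = 0 gives y = 4 (since 2·4^3 − 6·4^2 = 32).
min ATC = 32/4 + 12 − 6·4 + 4^2 = £12. That is the break-even price.
Between these two prices the firm operates at a loss; above £12 it earns a profit.

Shutdown price = £3; break-even price = £12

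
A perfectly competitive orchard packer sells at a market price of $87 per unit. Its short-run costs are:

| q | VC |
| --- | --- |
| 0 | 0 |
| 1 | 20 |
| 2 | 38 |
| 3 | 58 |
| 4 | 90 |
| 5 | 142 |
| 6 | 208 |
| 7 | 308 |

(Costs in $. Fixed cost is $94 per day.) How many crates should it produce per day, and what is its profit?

q = 6; profit = $220

Profit at each row (π = 87q − TC): q=0: -94; q=1: -27; q=2: 42; q=3: 109; q=4: 164; q=5: 199; q=6: 220; q=7: 207.
Profit is maximized at q = 6. AVC there is 208/6 = $34.67 ≤ P, so producing beats shutting down (which would give -$94).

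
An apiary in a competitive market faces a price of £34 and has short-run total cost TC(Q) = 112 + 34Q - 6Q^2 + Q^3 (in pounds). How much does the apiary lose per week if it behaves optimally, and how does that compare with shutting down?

AVC = 34 - 6Q + Q^2 has its minimum £25 at Q = 3; price £34 clears that bar, so the firm operates.
MC = 34 - 12Q + 3Q^2. Setting P = MC and taking the root on the rising branch gives Q* = 4.
TR = 34·4 = 136. TC = 112 + 104 = 216. Profit = 136 − 216 = -£80.
Shutting down would mean losing the fixed cost of £112, so operating at a loss of £80 is better by £32.

Profit = -£80 at Q = 4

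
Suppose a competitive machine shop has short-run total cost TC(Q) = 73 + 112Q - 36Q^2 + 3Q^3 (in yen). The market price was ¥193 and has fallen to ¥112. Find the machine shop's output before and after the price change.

MC = 112 - 72Q + 9Q^2; the shutdown threshold is min AVC = ¥4 (at Q = 6).
With P = ¥193 above the shutdown price, P = MC gives Q = 9.
At P = ¥112 ≥ min AVC, set P = MC: Q = 8. The firm stays open but cuts output.

Output falls from 9 to 8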